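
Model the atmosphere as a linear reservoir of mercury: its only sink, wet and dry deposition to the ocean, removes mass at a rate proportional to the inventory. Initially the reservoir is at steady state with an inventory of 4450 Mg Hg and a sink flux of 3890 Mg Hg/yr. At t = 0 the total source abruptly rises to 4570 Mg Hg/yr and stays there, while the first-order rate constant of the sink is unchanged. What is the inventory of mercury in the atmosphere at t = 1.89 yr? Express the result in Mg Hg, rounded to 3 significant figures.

τ = M₀/F₀ = 4450/3890 = 1.144 yr; rate constant k = 1/τ.
New steady state M_∞ = F₁/k = F₁·τ = 4570 × 1.144 = 5227.9 Mg Hg.
M(t) = M_∞ + (M₀ − M_∞)·e^(−t/τ); t/τ = 1.89/1.144 = 1.652, so e^(−t/τ) = 0.1916.
M(t) = 5227.9 − 777.9 × 0.1916 = 5078.8 Mg Hg.

5080 Mg Hg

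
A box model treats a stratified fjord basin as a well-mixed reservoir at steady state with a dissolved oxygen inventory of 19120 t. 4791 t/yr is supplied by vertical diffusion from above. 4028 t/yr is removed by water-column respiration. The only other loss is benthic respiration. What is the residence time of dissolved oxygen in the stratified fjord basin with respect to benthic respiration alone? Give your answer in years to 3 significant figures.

At steady state ΣF_in = ΣF_out.
ΣF_in = 4791.0 t/yr.
Benthic respiration flux = ΣF_in − (4028) = 4791.0 − 4028 = 763.0 t/yr.
τ = M / F = 19120 / 763.0 = 25.06 yr.

25.1 yr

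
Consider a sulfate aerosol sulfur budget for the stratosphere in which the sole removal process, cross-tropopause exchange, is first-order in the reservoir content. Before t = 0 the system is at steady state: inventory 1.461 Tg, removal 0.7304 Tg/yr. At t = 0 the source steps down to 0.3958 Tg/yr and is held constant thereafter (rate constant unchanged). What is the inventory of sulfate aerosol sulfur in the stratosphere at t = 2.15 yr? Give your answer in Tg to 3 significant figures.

1.02 Tg

τ = M₀/F₀ = 1.461/0.7304 = 2.000 yr; rate constant k = 1/τ.
New steady state M_∞ = F₁/k = F₁·τ = 0.3958 × 2.000 = 0.79171 Tg.
M(t) = M_∞ + (M₀ − M_∞)·e^(−t/τ); t/τ = 2.15/2.000 = 1.075, so e^(−t/τ) = 0.3413.
M(t) = 0.79171 + 0.6693 × 0.3413 = 1.0202 Tg.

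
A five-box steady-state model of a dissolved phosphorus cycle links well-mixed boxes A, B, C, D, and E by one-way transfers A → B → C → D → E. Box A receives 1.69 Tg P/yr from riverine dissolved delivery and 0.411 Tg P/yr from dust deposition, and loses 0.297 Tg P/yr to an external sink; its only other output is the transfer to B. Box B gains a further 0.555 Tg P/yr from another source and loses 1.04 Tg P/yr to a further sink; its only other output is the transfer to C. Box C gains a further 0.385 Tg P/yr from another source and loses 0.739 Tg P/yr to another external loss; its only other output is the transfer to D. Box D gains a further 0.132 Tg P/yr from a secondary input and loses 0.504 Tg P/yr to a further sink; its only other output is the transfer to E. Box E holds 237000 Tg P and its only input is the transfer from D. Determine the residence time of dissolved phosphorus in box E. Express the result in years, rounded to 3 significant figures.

Box A: F(A→B) = (1.69 + 0.411) − 0.297 = 1.8040 Tg P/yr.
Box B: F(B→C) = (1.8040 + 0.555) − 1.04 = 1.3190 Tg P/yr.
Box C: F(C→D) = (1.3190 + 0.385) − 0.739 = 0.96500 Tg P/yr.
Box D: F(D→E) = (0.96500 + 0.132) − 0.504 = 0.59300 Tg P/yr.
Box E throughput = its input = 0.59300 Tg P/yr; τ = 237000 / 0.59300 = 399700 yr.

400000 yr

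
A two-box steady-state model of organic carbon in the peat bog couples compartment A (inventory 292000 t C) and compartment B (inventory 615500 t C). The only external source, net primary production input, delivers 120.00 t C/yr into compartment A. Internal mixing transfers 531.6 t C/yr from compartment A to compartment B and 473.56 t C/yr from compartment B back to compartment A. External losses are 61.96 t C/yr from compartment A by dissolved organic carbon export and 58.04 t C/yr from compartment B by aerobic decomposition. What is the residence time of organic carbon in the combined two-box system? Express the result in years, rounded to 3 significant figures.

7560 yr

Residence time in the combined system uses the total inventory and the total *external* removal — internal exchanges between the two boxes cancel.
M_total = 292000 + 615500 = 907500 t C.
ΣF_external_out = 61.96 + 58.04 = 120.00 t C/yr.
τ = M_total / ΣF_ext = 907500 / 120.00 = 7562 yr.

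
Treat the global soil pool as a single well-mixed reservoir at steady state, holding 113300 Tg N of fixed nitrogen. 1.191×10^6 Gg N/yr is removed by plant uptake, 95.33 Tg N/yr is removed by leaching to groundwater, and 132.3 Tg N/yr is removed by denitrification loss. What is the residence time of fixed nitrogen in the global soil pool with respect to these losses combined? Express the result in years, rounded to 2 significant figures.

Convert the plant uptake flux: 1.191×10^6 Gg N/yr = 1191 Tg N/yr.
Total removal = 1191 + 95.33 + 132.3 = 1418.6 Tg N/yr.
τ = M / ΣF_out = 113300 / 1418.6 = 79.87 yr.

80 yr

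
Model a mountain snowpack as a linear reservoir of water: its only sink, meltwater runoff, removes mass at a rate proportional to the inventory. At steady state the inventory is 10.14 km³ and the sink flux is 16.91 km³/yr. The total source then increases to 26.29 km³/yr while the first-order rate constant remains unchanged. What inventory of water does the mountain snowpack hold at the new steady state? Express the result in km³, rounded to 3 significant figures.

Rate constant k = F/M = 16.91 / 10.14 = 1.668 yr⁻¹.
At the new steady state, source = k·M_new ⇒ M_new = 26.29 / 1.668 = 15.76 km³.
(Equivalently M_new = M × F_new/F_old = 10.14 × 26.29/16.91.)

15.8 km³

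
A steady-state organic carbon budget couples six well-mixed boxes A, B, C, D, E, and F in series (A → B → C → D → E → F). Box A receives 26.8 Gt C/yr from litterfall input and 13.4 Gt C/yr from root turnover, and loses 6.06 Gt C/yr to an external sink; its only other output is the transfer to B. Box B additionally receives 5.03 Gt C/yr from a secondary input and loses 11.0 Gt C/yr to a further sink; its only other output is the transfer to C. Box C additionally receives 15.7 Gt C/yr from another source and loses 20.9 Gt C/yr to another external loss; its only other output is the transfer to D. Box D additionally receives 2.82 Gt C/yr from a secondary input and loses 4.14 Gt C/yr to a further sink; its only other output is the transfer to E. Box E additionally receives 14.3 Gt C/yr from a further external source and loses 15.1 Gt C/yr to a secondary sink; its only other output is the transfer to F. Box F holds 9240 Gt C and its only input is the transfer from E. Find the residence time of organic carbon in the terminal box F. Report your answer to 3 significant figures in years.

Box A: F(A→B) = (26.8 + 13.4) − 6.06 = 34.140 Gt C/yr.
Box B: F(B→C) = (34.140 + 5.03) − 11.0 = 28.170 Gt C/yr.
Box C: F(C→D) = (28.170 + 15.7) − 20.9 = 22.970 Gt C/yr.
Box D: F(D→E) = (22.970 + 2.82) − 4.14 = 21.650 Gt C/yr.
Box E: F(E→F) = (21.650 + 14.3) − 15.1 = 20.850 Gt C/yr.
Box F throughput = its input = 20.850 Gt C/yr; τ = 9240 / 20.850 = 443.2 yr.

443 yr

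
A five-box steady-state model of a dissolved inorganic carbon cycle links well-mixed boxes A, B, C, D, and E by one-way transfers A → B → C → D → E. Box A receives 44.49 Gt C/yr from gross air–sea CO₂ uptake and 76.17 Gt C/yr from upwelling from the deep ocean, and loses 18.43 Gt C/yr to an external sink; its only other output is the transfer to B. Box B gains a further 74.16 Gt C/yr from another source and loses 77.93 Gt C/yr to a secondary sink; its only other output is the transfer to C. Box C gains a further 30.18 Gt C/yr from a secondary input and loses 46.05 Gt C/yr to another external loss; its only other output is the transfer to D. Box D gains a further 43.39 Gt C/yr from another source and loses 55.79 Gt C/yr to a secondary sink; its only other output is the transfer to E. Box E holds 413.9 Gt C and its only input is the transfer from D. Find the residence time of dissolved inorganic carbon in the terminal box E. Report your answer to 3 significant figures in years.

Box A: F(A→B) = (44.49 + 76.17) − 18.43 = 102.23 Gt C/yr.
Box B: F(B→C) = (102.23 + 74.16) − 77.93 = 98.460 Gt C/yr.
Box C: F(C→D) = (98.460 + 30.18) − 46.05 = 82.590 Gt C/yr.
Box D: F(D→E) = (82.590 + 43.39) − 55.79 = 70.190 Gt C/yr.
Box E throughput = its input = 70.190 Gt C/yr; τ = 413.9 / 70.190 = 5.897 yr.

5.90 yr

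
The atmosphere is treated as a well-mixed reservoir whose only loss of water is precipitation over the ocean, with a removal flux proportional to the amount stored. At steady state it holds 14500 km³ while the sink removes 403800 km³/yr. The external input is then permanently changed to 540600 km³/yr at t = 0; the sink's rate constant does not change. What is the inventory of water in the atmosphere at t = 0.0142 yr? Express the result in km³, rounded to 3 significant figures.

The sink rate constant is k = F₀/M₀ = 403800/14500 = 27.85 yr⁻¹.
Solving dM/dt = F₁ − kM with M(0) = M₀ gives M(t) = F₁/k + (M₀ − F₁/k)·e^(−kt).
F₁/k = 540600/27.85 = 19412 km³; kt = 27.85 × 0.0142 = 0.3954, e^(−kt) = 0.6734.
M(0.0142) = 19412 + (14500 − 19412) × 0.6734 = 19412 − 3308 = 16104 km³.

16100 km³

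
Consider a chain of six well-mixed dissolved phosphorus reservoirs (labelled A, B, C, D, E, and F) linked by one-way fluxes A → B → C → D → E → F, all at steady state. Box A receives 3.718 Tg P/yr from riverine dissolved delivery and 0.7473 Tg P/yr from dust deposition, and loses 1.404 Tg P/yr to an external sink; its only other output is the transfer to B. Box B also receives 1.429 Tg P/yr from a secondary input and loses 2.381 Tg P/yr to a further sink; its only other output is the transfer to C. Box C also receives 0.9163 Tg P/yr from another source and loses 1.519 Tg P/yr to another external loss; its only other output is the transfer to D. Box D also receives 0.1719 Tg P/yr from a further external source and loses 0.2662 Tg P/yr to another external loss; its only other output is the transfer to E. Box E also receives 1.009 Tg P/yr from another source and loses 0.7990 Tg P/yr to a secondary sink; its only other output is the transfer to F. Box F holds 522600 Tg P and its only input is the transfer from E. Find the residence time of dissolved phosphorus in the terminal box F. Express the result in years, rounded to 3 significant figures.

Box A: F(A→B) = (3.718 + 0.7473) − 1.404 = 3.0613 Tg P/yr.
Box B: F(B→C) = (3.0613 + 1.429) − 2.381 = 2.1093 Tg P/yr.
Box C: F(C→D) = (2.1093 + 0.9163) − 1.519 = 1.5066 Tg P/yr.
Box D: F(D→E) = (1.5066 + 0.1719) − 0.2662 = 1.4123 Tg P/yr.
Box E: F(E→F) = (1.4123 + 1.009) − 0.7990 = 1.6223 Tg P/yr.
Box F throughput = its input = 1.6223 Tg P/yr; τ = 522600 / 1.6223 = 322100 yr.

322000 yr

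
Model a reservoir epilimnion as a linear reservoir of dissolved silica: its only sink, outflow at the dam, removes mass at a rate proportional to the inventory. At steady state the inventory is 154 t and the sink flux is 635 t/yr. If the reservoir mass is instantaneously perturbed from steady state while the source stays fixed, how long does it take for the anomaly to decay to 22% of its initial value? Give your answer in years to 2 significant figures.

0.37 yr

For a linear reservoir the anomaly decays as exp(−t/τ) with τ = M/F = 154/635 = 0.2425 yr.
exp(−t/τ) = 0.22 ⇒ t = −τ ln(0.22) = 0.2425 × 1.514 = 0.3672 yr.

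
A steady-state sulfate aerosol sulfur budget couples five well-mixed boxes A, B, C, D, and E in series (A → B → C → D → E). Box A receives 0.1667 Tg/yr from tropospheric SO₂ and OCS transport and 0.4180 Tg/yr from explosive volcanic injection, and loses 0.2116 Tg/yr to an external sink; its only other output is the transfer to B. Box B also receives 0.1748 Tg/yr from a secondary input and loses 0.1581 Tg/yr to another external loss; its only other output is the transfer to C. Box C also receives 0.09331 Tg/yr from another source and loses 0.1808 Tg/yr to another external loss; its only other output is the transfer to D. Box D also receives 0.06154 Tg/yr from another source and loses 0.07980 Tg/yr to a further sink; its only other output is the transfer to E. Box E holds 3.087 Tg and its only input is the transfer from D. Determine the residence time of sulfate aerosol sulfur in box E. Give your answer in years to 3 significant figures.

Box A: F(A→B) = (0.1667 + 0.4180) − 0.2116 = 0.37310 Tg/yr.
Box B: F(B→C) = (0.37310 + 0.1748) − 0.1581 = 0.38980 Tg/yr.
Box C: F(C→D) = (0.38980 + 0.09331) − 0.1808 = 0.30231 Tg/yr.
Box D: F(D→E) = (0.30231 + 0.06154) − 0.07980 = 0.28405 Tg/yr.
Box E throughput = its input = 0.28405 Tg/yr; τ = 3.087 / 0.28405 = 10.87 yr.

10.9 yr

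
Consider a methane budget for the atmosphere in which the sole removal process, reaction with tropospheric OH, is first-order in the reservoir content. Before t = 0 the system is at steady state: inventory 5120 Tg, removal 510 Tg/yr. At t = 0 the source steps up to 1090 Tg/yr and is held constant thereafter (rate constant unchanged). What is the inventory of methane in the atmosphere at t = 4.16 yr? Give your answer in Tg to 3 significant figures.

7100 Tg

Residence time τ = M₀/F₀ = 10.04 yr. The eventual steady state is M_∞ = M₀·(F₁/F₀) = 5120 × 1090/510 = 10943 Tg.
The anomaly ΔM(t) = M(t) − M_∞ decays as ΔM₀·e^(−t/τ) with ΔM₀ = 5120 − 10943 = −5823 Tg.
At t = 4.16 yr, e^(−t/τ) = e^(−0.4144) = 0.6608, so ΔM = −3847 Tg and M = 10943 − 3847 = 7095.3 Tg.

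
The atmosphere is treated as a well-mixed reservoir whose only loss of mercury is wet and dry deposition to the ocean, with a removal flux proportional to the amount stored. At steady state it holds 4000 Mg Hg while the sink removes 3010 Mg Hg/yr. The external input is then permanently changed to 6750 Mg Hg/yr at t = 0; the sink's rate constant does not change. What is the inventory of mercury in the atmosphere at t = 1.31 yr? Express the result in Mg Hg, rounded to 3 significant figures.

7120 Mg Hg

Residence time τ = M₀/F₀ = 1.329 yr. The eventual steady state is M_∞ = M₀·(F₁/F₀) = 4000 × 6750/3010 = 8970.1 Mg Hg.
The anomaly ΔM(t) = M(t) − M_∞ decays as ΔM₀·e^(−t/τ) with ΔM₀ = 4000 − 8970.1 = −4970 Mg Hg.
At t = 1.31 yr, e^(−t/τ) = e^(−0.9858) = 0.3731, so ΔM = −1855 Mg Hg and M = 8970.1 − 1855 = 7115.5 Mg Hg.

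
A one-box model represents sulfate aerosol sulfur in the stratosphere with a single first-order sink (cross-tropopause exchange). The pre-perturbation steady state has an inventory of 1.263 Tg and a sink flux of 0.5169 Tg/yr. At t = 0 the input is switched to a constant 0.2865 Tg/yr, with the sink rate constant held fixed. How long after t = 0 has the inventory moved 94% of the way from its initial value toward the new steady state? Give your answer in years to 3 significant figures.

τ = M₀/F₀ = 1.263/0.5169 = 2.443 yr.
The remaining gap fraction is e^(−t/τ); 94% covered ⇒ e^(−t/τ) = 0.0600.
t = −τ ln(0.0600) = 2.443 × 2.813 = 6.874 yr.

6.87 yr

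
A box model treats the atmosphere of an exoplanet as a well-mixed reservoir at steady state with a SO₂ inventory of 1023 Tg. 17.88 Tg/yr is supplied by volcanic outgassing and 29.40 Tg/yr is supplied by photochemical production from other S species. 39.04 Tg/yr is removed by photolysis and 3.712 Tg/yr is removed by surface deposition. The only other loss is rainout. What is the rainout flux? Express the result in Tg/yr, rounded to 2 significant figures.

4.5 Tg/yr

At steady state ΣF_in = ΣF_out.
ΣF_in = 17.88 + 29.40 = 47.280 Tg/yr.
Rainout flux = ΣF_in − (39.04 + 3.712) = 47.280 − 42.75 = 4.528 Tg/yr.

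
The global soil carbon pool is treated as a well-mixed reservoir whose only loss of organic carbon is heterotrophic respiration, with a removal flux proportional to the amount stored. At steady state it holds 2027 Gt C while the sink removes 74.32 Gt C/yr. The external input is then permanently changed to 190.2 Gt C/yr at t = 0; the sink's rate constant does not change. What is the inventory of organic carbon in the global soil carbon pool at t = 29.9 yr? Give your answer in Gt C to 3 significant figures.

4130 Gt C

τ = M₀/F₀ = 2027/74.32 = 27.27 yr; rate constant k = 1/τ.
New steady state M_∞ = F₁/k = F₁·τ = 190.2 × 27.27 = 5187.5 Gt C.
M(t) = M_∞ + (M₀ − M_∞)·e^(−t/τ); t/τ = 29.9/27.27 = 1.096, so e^(−t/τ) = 0.3341.
M(t) = 5187.5 − 3161 × 0.3341 = 4131.5 Gt C.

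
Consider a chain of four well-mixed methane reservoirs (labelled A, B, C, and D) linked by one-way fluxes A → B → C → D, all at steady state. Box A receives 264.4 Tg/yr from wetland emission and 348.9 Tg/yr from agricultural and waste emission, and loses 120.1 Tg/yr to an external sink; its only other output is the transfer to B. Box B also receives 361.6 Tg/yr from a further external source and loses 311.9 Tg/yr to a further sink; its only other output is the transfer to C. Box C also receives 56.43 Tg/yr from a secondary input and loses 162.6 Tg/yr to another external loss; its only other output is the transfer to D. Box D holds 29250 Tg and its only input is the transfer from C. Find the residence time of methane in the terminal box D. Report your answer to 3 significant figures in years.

Box A: F(A→B) = (264.4 + 348.9) − 120.1 = 493.20 Tg/yr.
Box B: F(B→C) = (493.20 + 361.6) − 311.9 = 542.90 Tg/yr.
Box C: F(C→D) = (542.90 + 56.43) − 162.6 = 436.73 Tg/yr.
Box D throughput = its input = 436.73 Tg/yr; τ = 29250 / 436.73 = 66.98 yr.

67.0 yr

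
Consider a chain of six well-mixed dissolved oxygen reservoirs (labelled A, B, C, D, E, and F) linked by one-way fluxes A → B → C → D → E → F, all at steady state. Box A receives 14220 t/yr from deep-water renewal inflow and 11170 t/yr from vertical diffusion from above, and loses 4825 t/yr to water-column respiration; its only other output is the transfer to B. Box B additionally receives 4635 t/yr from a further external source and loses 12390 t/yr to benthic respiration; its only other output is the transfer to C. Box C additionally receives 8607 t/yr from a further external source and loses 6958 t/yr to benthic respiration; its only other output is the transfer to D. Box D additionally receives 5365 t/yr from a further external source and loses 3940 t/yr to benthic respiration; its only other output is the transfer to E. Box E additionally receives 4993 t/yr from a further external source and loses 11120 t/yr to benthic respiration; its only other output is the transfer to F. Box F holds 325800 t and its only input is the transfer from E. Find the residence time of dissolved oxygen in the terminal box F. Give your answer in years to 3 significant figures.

Box A: F(A→B) = (14220 + 11170) − 4825 = 20565 t/yr.
Box B: F(B→C) = (20565 + 4635) − 12390 = 12810 t/yr.
Box C: F(C→D) = (12810 + 8607) − 6958 = 14459 t/yr.
Box D: F(D→E) = (14459 + 5365) − 3940 = 15884 t/yr.
Box E: F(E→F) = (15884 + 4993) − 11120 = 9757.0 t/yr.
Box F throughput = its input = 9757.0 t/yr; τ = 325800 / 9757.0 = 33.39 yr.

33.4 yr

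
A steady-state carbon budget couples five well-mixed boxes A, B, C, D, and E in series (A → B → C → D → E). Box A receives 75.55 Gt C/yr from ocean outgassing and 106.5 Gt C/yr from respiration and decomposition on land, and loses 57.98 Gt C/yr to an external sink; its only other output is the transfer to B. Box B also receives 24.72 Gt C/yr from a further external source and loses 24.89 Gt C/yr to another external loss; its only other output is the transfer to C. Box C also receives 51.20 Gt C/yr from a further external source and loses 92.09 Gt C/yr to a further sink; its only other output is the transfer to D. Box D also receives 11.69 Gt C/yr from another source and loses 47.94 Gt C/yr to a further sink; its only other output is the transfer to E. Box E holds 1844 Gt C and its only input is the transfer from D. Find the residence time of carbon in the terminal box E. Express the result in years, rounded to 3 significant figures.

39.4 yr

Box A: F(A→B) = (75.55 + 106.5) − 57.98 = 124.07 Gt C/yr.
Box B: F(B→C) = (124.07 + 24.72) − 24.89 = 123.90 Gt C/yr.
Box C: F(C→D) = (123.90 + 51.20) − 92.09 = 83.010 Gt C/yr.
Box D: F(D→E) = (83.010 + 11.69) − 47.94 = 46.760 Gt C/yr.
Box E throughput = its input = 46.760 Gt C/yr; τ = 1844 / 46.760 = 39.44 yr.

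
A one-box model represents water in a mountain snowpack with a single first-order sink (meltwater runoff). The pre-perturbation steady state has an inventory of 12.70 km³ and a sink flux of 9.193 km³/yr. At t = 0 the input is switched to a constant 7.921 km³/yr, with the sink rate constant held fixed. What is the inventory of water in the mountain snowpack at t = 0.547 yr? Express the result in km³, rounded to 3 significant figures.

τ = M₀/F₀ = 12.70/9.193 = 1.381 yr; rate constant k = 1/τ.
New steady state M_∞ = F₁/k = F₁·τ = 7.921 × 1.381 = 10.943 km³.
M(t) = M_∞ + (M₀ − M_∞)·e^(−t/τ); t/τ = 0.547/1.381 = 0.3960, so e^(−t/τ) = 0.6730.
M(t) = 10.943 + 1.757 × 0.6730 = 12.125 km³.

12.1 km³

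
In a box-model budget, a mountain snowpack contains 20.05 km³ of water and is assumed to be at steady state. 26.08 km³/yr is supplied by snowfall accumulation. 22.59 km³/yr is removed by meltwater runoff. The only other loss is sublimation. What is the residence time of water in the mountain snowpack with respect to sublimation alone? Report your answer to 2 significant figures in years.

At steady state ΣF_in = ΣF_out.
ΣF_in = 26.080 km³/yr.
Sublimation flux = ΣF_in − (22.59) = 26.080 − 22.59 = 3.490 km³/yr.
τ = M / F = 20.05 / 3.490 = 5.745 yr.

5.7 yr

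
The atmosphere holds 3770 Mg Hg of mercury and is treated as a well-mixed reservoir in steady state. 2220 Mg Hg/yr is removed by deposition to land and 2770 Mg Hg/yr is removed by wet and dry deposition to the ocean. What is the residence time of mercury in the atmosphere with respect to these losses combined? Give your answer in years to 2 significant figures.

0.76 yr

Total removal = 2220 + 2770 = 4990.0 Mg Hg/yr.
τ = M / ΣF_out = 3770 / 4990.0 = 0.7555 yr.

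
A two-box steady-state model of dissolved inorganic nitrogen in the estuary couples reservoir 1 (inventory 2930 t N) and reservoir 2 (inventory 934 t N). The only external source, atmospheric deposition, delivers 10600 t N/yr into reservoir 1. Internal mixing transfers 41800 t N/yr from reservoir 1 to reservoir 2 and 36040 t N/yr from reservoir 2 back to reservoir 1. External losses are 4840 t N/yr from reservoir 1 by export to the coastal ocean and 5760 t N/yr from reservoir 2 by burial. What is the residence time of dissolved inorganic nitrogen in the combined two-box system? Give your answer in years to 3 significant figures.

Treat the two boxes together as one reservoir: the mixing fluxes between them are internal recycling, so τ = ΣM / Σ(external losses).
M_total = 2930 + 934 = 3864.0 t N.
ΣF_external_out = 4840 + 5760 = 10600 t N/yr.
τ = M_total / ΣF_ext = 3864.0 / 10600 = 0.3645 yr.

0.365 yr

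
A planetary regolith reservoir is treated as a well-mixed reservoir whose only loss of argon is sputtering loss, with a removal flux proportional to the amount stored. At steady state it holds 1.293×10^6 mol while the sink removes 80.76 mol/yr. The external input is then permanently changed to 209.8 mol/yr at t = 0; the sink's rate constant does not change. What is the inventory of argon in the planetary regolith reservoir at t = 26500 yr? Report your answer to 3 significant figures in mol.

2.96×10^6 mol

The sink rate constant is k = F₀/M₀ = 80.76/1.293×10^6 = 6.246×10^-5 yr⁻¹.
Solving dM/dt = F₁ − kM with M(0) = M₀ gives M(t) = F₁/k + (M₀ − F₁/k)·e^(−kt).
F₁/k = 209.8/6.246×10^-5 = 3.3590×10^6 mol; kt = 6.246×10^-5 × 26500 = 1.655, e^(−kt) = 0.1911.
M(26500) = 3.3590×10^6 + (1.293×10^6 − 3.3590×10^6) × 0.1911 = 3.3590×10^6 − 394700 = 2.9643×10^6 mol.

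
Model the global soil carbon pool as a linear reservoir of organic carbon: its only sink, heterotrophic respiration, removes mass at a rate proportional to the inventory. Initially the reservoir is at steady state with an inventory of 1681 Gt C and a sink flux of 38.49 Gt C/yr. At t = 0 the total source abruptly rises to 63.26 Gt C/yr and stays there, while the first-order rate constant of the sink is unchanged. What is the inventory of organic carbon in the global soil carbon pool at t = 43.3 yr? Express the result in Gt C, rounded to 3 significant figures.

Residence time τ = M₀/F₀ = 43.67 yr. The eventual steady state is M_∞ = M₀·(F₁/F₀) = 1681 × 63.26/38.49 = 2762.8 Gt C.
The anomaly ΔM(t) = M(t) − M_∞ decays as ΔM₀·e^(−t/τ) with ΔM₀ = 1681 − 2762.8 = −1082 Gt C.
At t = 43.3 yr, e^(−t/τ) = e^(−0.9914) = 0.3710, so ΔM = −401.4 Gt C and M = 2762.8 − 401.4 = 2361.4 Gt C.

2360 Gt C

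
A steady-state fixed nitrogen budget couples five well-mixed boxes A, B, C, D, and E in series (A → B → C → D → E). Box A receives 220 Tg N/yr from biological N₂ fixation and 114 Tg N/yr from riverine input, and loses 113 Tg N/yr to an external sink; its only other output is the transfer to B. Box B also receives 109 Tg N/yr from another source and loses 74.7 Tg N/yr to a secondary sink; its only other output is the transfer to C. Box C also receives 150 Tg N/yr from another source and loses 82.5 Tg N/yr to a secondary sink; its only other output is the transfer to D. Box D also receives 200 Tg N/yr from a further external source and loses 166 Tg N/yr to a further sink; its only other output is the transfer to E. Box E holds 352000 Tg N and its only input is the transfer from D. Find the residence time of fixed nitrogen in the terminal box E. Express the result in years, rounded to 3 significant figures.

987 yr

Box A: F(A→B) = (220 + 114) − 113 = 221.00 Tg N/yr.
Box B: F(B→C) = (221.00 + 109) − 74.7 = 255.30 Tg N/yr.
Box C: F(C→D) = (255.30 + 150) − 82.5 = 322.80 Tg N/yr.
Box D: F(D→E) = (322.80 + 200) − 166 = 356.80 Tg N/yr.
Box E throughput = its input = 356.80 Tg N/yr; τ = 352000 / 356.80 = 986.5 yr.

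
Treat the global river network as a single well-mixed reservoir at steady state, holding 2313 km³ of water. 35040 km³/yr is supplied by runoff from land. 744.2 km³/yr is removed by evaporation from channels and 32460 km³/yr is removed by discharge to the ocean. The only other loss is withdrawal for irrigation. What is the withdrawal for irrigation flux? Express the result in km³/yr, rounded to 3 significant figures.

1840 km³/yr

At steady state ΣF_in = ΣF_out.
ΣF_in = 35040 km³/yr.
Withdrawal for irrigation flux = ΣF_in − (744.2 + 32460) = 35040 − 33200 = 1836 km³/yr.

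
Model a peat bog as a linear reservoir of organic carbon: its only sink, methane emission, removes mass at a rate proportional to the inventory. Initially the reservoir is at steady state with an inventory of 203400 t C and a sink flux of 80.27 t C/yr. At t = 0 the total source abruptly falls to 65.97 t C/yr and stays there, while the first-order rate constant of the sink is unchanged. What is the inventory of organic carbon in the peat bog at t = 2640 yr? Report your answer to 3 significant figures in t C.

180000 t C

Residence time τ = M₀/F₀ = 2534 yr. The eventual steady state is M_∞ = M₀·(F₁/F₀) = 203400 × 65.97/80.27 = 167160 t C.
The anomaly ΔM(t) = M(t) − M_∞ decays as ΔM₀·e^(−t/τ) with ΔM₀ = 203400 − 167160 = 36240 t C.
At t = 2640 yr, e^(−t/τ) = e^(−1.042) = 0.3528, so ΔM = 12780 t C and M = 167160 + 12780 = 179950 t C.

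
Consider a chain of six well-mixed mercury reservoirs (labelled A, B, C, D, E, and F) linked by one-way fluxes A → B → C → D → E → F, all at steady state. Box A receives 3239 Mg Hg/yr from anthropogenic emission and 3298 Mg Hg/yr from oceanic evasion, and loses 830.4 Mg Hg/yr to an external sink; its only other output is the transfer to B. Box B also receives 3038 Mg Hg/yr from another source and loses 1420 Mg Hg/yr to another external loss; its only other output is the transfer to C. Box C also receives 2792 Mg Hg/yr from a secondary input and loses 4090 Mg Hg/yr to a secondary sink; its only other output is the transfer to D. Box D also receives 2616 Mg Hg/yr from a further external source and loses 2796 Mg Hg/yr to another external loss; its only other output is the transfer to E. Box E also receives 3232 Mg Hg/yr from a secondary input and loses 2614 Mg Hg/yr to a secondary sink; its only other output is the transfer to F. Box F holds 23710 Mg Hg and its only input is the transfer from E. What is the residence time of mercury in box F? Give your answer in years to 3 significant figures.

Box A: F(A→B) = (3239 + 3298) − 830.4 = 5706.6 Mg Hg/yr.
Box B: F(B→C) = (5706.6 + 3038) − 1420 = 7324.6 Mg Hg/yr.
Box C: F(C→D) = (7324.6 + 2792) − 4090 = 6026.6 Mg Hg/yr.
Box D: F(D→E) = (6026.6 + 2616) − 2796 = 5846.6 Mg Hg/yr.
Box E: F(E→F) = (5846.6 + 3232) − 2614 = 6464.6 Mg Hg/yr.
Box F throughput = its input = 6464.6 Mg Hg/yr; τ = 23710 / 6464.6 = 3.668 yr.

3.67 yr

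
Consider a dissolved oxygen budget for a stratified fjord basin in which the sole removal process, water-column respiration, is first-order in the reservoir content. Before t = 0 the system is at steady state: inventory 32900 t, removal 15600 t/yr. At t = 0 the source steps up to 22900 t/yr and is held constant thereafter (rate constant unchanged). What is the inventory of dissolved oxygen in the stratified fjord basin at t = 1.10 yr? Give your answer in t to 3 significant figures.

39200 t

The sink rate constant is k = F₀/M₀ = 15600/32900 = 0.4742 yr⁻¹.
Solving dM/dt = F₁ − kM with M(0) = M₀ gives M(t) = F₁/k + (M₀ − F₁/k)·e^(−kt).
F₁/k = 22900/0.4742 = 48296 t; kt = 0.4742 × 1.10 = 0.5216, e^(−kt) = 0.5936.
M(1.10) = 48296 + (32900 − 48296) × 0.5936 = 48296 − 9138 = 39157 t.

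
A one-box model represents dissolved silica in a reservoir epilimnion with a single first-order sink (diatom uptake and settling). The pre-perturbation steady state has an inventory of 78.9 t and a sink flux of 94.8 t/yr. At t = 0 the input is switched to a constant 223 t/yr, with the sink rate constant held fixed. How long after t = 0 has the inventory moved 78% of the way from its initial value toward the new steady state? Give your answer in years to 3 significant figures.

τ = M₀/F₀ = 78.9/94.8 = 0.8323 yr.
The remaining gap fraction is e^(−t/τ); 78% covered ⇒ e^(−t/τ) = 0.220.
t = −τ ln(0.220) = 0.8323 × 1.514 = 1.260 yr.

1.26 yr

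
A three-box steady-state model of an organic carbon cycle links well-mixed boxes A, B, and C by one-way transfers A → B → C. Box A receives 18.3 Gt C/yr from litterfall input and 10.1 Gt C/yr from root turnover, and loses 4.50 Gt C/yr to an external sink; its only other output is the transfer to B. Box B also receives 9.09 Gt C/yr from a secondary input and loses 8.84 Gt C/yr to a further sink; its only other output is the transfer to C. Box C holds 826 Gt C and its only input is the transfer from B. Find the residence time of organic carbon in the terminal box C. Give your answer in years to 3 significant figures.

34.2 yr

Box A: F(A→B) = (18.3 + 10.1) − 4.50 = 23.900 Gt C/yr.
Box B: F(B→C) = (23.900 + 9.09) − 8.84 = 24.150 Gt C/yr.
Box C throughput = its input = 24.150 Gt C/yr; τ = 826 / 24.150 = 34.20 yr.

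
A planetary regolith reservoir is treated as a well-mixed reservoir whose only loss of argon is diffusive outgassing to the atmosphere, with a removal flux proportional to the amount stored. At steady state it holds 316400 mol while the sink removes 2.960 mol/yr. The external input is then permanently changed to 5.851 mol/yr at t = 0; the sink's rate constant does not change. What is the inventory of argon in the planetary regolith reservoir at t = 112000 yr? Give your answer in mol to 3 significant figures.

Residence time τ = M₀/F₀ = 106900 yr. The eventual steady state is M_∞ = M₀·(F₁/F₀) = 316400 × 5.851/2.960 = 625420 mol.
The anomaly ΔM(t) = M(t) − M_∞ decays as ΔM₀·e^(−t/τ) with ΔM₀ = 316400 − 625420 = −309000 mol.
At t = 112000 yr, e^(−t/τ) = e^(−1.048) = 0.3507, so ΔM = −108400 mol and M = 625420 − 108400 = 517050 mol.

517000 mol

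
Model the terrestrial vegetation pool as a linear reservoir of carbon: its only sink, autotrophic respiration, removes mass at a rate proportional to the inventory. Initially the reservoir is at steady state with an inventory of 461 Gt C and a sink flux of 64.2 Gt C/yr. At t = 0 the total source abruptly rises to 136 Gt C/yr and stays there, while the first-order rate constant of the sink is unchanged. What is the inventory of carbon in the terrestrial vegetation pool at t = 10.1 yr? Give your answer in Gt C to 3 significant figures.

The sink rate constant is k = F₀/M₀ = 64.2/461 = 0.1393 yr⁻¹.
Solving dM/dt = F₁ − kM with M(0) = M₀ gives M(t) = F₁/k + (M₀ − F₁/k)·e^(−kt).
F₁/k = 136/0.1393 = 976.57 Gt C; kt = 0.1393 × 10.1 = 1.407, e^(−kt) = 0.2450.
M(10.1) = 976.57 + (461 − 976.57) × 0.2450 = 976.57 − 126.3 = 850.26 Gt C.

850 Gt C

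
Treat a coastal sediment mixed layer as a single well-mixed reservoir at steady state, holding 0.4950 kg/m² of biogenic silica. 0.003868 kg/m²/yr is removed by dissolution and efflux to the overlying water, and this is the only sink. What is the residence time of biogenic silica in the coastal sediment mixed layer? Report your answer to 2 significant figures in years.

130 yr

τ = M / F = 0.4950 / 0.003868 = 128.0 yr.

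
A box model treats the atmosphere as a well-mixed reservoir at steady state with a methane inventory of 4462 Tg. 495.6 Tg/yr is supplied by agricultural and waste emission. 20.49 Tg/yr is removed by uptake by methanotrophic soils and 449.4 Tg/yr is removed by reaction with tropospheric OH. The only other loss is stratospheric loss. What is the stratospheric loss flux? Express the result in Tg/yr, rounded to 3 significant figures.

25.7 Tg/yr

At steady state ΣF_in = ΣF_out.
ΣF_in = 495.60 Tg/yr.
Stratospheric loss flux = ΣF_in − (20.49 + 449.4) = 495.60 − 469.9 = 25.71 Tg/yr.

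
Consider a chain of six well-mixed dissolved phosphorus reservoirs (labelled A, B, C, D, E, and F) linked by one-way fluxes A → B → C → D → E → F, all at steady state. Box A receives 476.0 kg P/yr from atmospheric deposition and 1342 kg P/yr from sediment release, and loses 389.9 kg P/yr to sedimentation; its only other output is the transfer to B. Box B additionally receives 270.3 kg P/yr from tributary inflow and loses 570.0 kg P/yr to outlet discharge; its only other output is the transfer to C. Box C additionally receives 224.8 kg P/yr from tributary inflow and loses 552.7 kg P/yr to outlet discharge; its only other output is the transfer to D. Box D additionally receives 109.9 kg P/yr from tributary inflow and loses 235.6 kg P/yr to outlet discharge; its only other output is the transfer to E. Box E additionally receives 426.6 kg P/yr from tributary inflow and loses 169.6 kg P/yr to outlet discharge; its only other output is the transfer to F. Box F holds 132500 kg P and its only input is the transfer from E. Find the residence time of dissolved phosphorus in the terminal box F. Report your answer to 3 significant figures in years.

Box A: F(A→B) = (476.0 + 1342) − 389.9 = 1428.1 kg P/yr.
Box B: F(B→C) = (1428.1 + 270.3) − 570.0 = 1128.4 kg P/yr.
Box C: F(C→D) = (1128.4 + 224.8) − 552.7 = 800.50 kg P/yr.
Box D: F(D→E) = (800.50 + 109.9) − 235.6 = 674.80 kg P/yr.
Box E: F(E→F) = (674.80 + 426.6) − 169.6 = 931.80 kg P/yr.
Box F throughput = its input = 931.80 kg P/yr; τ = 132500 / 931.80 = 142.2 yr.

142 yr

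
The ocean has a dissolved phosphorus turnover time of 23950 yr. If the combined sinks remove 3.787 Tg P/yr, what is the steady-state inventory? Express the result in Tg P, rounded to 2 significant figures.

91000 Tg P

τ = M/F ⇒ M = τ × F = 23950 × 3.787 = 90700 Tg P.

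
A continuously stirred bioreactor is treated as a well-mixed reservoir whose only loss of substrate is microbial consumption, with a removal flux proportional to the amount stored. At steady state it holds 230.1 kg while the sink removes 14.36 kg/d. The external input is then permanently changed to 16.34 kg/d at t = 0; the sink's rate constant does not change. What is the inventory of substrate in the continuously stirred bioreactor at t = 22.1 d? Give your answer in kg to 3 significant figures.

254 kg

Residence time τ = M₀/F₀ = 16.02 d. The eventual steady state is M_∞ = M₀·(F₁/F₀) = 230.1 × 16.34/14.36 = 261.83 kg.
The anomaly ΔM(t) = M(t) − M_∞ decays as ΔM₀·e^(−t/τ) with ΔM₀ = 230.1 − 261.83 = −31.73 kg.
At t = 22.1 d, e^(−t/τ) = e^(−1.379) = 0.2518, so ΔM = −7.988 kg and M = 261.83 − 7.988 = 253.84 kg.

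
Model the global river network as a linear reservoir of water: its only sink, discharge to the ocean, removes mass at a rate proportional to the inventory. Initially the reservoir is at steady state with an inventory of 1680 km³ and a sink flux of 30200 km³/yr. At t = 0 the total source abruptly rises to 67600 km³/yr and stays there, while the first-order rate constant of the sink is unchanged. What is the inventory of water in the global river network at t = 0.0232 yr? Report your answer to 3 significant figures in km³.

2390 km³

The sink rate constant is k = F₀/M₀ = 30200/1680 = 17.98 yr⁻¹.
Solving dM/dt = F₁ − kM with M(0) = M₀ gives M(t) = F₁/k + (M₀ − F₁/k)·e^(−kt).
F₁/k = 67600/17.98 = 3760.5 km³; kt = 17.98 × 0.0232 = 0.4170, e^(−kt) = 0.6590.
M(0.0232) = 3760.5 + (1680 − 3760.5) × 0.6590 = 3760.5 − 1371 = 2389.5 km³.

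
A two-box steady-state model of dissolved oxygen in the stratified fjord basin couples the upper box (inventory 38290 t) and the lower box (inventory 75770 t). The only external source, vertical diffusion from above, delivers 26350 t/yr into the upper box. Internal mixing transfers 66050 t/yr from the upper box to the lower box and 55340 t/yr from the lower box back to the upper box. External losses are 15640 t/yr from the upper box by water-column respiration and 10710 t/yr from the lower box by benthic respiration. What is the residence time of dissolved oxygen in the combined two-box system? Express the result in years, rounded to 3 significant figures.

Treat the two boxes together as one reservoir: the mixing fluxes between them are internal recycling, so τ = ΣM / Σ(external losses).
M_total = 38290 + 75770 = 114060 t.
ΣF_external_out = 15640 + 10710 = 26350 t/yr.
τ = M_total / ΣF_ext = 114060 / 26350 = 4.329 yr.

4.33 yr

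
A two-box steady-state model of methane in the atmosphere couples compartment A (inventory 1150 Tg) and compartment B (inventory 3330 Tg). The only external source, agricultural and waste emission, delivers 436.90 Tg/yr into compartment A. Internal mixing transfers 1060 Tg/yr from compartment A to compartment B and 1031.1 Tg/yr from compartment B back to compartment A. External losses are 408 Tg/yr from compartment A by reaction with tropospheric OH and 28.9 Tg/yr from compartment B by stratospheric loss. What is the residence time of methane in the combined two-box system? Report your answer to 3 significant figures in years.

10.3 yr

Treat the two boxes together as one reservoir: the mixing fluxes between them are internal recycling, so τ = ΣM / Σ(external losses).
M_total = 1150 + 3330 = 4480.0 Tg.
ΣF_external_out = 408 + 28.9 = 436.90 Tg/yr.
τ = M_total / ΣF_ext = 4480.0 / 436.90 = 10.25 yr.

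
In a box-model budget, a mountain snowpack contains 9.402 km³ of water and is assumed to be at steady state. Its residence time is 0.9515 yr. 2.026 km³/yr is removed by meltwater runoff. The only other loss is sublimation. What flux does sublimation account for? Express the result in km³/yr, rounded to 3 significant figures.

Total removal F = M/τ = 9.402 / 0.9515 = 9.881 km³/yr.
Sublimation = F − (2.026) = 9.881 − 2.026 = 7.855 km³/yr.

7.86 km³/yr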